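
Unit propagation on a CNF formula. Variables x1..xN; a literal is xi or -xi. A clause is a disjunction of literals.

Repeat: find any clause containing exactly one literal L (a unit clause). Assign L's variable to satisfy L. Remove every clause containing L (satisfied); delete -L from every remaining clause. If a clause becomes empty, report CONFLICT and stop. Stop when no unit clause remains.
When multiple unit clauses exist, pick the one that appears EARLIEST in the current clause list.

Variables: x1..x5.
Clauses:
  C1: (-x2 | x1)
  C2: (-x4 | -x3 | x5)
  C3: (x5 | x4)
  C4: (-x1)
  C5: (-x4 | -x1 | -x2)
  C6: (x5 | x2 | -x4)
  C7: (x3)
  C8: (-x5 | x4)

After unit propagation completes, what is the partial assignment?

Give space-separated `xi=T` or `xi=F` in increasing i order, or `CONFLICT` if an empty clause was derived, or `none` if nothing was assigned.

Answer: x1=F x2=F x3=T

Derivation:
unit clause [-1] forces x1=F; simplify:
  drop 1 from [-2, 1] -> [-2]
  satisfied 2 clause(s); 6 remain; assigned so far: [1]
unit clause [-2] forces x2=F; simplify:
  drop 2 from [5, 2, -4] -> [5, -4]
  satisfied 1 clause(s); 5 remain; assigned so far: [1, 2]
unit clause [3] forces x3=T; simplify:
  drop -3 from [-4, -3, 5] -> [-4, 5]
  satisfied 1 clause(s); 4 remain; assigned so far: [1, 2, 3]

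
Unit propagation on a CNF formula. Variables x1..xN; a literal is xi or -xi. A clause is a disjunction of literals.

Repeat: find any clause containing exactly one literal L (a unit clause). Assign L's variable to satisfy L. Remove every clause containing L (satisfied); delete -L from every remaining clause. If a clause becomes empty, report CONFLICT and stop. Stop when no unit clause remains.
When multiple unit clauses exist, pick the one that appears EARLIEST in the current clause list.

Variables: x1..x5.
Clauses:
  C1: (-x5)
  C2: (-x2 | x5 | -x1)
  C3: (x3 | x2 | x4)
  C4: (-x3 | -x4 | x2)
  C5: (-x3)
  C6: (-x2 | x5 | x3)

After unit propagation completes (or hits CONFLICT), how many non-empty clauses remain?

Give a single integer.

unit clause [-5] forces x5=F; simplify:
  drop 5 from [-2, 5, -1] -> [-2, -1]
  drop 5 from [-2, 5, 3] -> [-2, 3]
  satisfied 1 clause(s); 5 remain; assigned so far: [5]
unit clause [-3] forces x3=F; simplify:
  drop 3 from [3, 2, 4] -> [2, 4]
  drop 3 from [-2, 3] -> [-2]
  satisfied 2 clause(s); 3 remain; assigned so far: [3, 5]
unit clause [-2] forces x2=F; simplify:
  drop 2 from [2, 4] -> [4]
  satisfied 2 clause(s); 1 remain; assigned so far: [2, 3, 5]
unit clause [4] forces x4=T; simplify:
  satisfied 1 clause(s); 0 remain; assigned so far: [2, 3, 4, 5]

Answer: 0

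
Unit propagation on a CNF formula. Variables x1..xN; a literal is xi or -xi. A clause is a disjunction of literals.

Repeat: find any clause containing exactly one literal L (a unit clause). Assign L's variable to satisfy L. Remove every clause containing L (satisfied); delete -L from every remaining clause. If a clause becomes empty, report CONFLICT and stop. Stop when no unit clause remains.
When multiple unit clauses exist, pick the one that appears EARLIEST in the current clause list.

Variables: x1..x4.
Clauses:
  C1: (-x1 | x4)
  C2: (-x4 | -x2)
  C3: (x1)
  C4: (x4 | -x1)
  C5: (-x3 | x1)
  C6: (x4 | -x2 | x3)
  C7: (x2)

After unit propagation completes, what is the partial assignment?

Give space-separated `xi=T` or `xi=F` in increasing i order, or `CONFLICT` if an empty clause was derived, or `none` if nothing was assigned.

Answer: CONFLICT

Derivation:
unit clause [1] forces x1=T; simplify:
  drop -1 from [-1, 4] -> [4]
  drop -1 from [4, -1] -> [4]
  satisfied 2 clause(s); 5 remain; assigned so far: [1]
unit clause [4] forces x4=T; simplify:
  drop -4 from [-4, -2] -> [-2]
  satisfied 3 clause(s); 2 remain; assigned so far: [1, 4]
unit clause [-2] forces x2=F; simplify:
  drop 2 from [2] -> [] (empty!)
  satisfied 1 clause(s); 1 remain; assigned so far: [1, 2, 4]
CONFLICT (empty clause)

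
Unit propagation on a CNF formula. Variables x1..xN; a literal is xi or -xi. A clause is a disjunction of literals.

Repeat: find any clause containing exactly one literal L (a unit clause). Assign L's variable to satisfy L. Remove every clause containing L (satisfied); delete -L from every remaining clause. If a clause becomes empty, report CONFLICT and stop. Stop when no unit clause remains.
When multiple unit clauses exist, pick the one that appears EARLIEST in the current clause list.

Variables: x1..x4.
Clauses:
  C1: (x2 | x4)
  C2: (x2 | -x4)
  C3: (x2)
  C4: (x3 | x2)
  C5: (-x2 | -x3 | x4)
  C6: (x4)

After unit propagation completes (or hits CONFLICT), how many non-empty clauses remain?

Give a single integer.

Answer: 0

Derivation:
unit clause [2] forces x2=T; simplify:
  drop -2 from [-2, -3, 4] -> [-3, 4]
  satisfied 4 clause(s); 2 remain; assigned so far: [2]
unit clause [4] forces x4=T; simplify:
  satisfied 2 clause(s); 0 remain; assigned so far: [2, 4]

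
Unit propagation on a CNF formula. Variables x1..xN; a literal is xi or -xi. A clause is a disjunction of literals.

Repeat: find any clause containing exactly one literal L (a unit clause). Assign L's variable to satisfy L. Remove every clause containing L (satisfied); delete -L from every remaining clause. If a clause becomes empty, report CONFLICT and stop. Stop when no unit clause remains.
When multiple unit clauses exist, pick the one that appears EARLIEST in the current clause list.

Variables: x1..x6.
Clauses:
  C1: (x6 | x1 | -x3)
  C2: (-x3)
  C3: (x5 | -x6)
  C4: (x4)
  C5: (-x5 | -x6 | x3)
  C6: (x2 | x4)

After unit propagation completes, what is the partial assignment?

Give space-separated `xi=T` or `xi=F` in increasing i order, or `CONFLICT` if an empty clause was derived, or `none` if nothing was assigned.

Answer: x3=F x4=T

Derivation:
unit clause [-3] forces x3=F; simplify:
  drop 3 from [-5, -6, 3] -> [-5, -6]
  satisfied 2 clause(s); 4 remain; assigned so far: [3]
unit clause [4] forces x4=T; simplify:
  satisfied 2 clause(s); 2 remain; assigned so far: [3, 4]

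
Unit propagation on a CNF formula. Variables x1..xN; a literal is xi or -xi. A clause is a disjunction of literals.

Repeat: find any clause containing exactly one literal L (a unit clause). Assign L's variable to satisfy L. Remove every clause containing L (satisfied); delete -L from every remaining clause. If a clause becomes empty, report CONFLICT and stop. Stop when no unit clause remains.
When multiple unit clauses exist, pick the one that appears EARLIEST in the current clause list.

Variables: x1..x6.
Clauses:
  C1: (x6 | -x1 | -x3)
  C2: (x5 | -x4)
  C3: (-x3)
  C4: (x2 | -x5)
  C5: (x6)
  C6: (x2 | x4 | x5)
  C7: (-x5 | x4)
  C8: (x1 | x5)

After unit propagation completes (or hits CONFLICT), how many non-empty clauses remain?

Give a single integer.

Answer: 5

Derivation:
unit clause [-3] forces x3=F; simplify:
  satisfied 2 clause(s); 6 remain; assigned so far: [3]
unit clause [6] forces x6=T; simplify:
  satisfied 1 clause(s); 5 remain; assigned so far: [3, 6]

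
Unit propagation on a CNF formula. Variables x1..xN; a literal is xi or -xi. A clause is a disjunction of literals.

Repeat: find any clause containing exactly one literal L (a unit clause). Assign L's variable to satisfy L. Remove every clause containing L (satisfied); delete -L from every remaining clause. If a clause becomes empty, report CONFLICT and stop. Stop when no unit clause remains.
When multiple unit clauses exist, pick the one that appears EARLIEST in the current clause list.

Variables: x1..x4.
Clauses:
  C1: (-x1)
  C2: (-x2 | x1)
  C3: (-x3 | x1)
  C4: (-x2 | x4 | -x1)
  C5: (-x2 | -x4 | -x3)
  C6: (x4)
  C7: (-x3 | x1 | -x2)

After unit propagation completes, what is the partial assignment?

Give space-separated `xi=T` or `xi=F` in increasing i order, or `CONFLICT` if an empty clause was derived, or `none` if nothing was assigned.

unit clause [-1] forces x1=F; simplify:
  drop 1 from [-2, 1] -> [-2]
  drop 1 from [-3, 1] -> [-3]
  drop 1 from [-3, 1, -2] -> [-3, -2]
  satisfied 2 clause(s); 5 remain; assigned so far: [1]
unit clause [-2] forces x2=F; simplify:
  satisfied 3 clause(s); 2 remain; assigned so far: [1, 2]
unit clause [-3] forces x3=F; simplify:
  satisfied 1 clause(s); 1 remain; assigned so far: [1, 2, 3]
unit clause [4] forces x4=T; simplify:
  satisfied 1 clause(s); 0 remain; assigned so far: [1, 2, 3, 4]

Answer: x1=F x2=F x3=F x4=T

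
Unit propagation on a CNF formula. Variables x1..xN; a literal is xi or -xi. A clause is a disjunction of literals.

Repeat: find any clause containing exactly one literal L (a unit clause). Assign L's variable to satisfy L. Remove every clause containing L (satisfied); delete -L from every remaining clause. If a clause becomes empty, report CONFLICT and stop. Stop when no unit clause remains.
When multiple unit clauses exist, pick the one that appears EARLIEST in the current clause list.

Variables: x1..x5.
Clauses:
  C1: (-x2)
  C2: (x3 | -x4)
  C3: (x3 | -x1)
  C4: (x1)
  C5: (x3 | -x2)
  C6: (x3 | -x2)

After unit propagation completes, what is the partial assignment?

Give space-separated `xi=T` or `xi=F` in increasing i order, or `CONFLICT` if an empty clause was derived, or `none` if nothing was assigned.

Answer: x1=T x2=F x3=T

Derivation:
unit clause [-2] forces x2=F; simplify:
  satisfied 3 clause(s); 3 remain; assigned so far: [2]
unit clause [1] forces x1=T; simplify:
  drop -1 from [3, -1] -> [3]
  satisfied 1 clause(s); 2 remain; assigned so far: [1, 2]
unit clause [3] forces x3=T; simplify:
  satisfied 2 clause(s); 0 remain; assigned so far: [1, 2, 3]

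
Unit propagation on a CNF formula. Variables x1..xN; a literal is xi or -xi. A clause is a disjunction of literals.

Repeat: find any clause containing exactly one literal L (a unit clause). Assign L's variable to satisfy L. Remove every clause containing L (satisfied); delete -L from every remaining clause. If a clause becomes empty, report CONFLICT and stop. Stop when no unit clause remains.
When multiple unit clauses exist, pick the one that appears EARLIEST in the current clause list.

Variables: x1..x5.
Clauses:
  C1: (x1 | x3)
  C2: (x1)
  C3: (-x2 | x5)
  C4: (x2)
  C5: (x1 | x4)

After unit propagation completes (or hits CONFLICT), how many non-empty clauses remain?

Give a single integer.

unit clause [1] forces x1=T; simplify:
  satisfied 3 clause(s); 2 remain; assigned so far: [1]
unit clause [2] forces x2=T; simplify:
  drop -2 from [-2, 5] -> [5]
  satisfied 1 clause(s); 1 remain; assigned so far: [1, 2]
unit clause [5] forces x5=T; simplify:
  satisfied 1 clause(s); 0 remain; assigned so far: [1, 2, 5]

Answer: 0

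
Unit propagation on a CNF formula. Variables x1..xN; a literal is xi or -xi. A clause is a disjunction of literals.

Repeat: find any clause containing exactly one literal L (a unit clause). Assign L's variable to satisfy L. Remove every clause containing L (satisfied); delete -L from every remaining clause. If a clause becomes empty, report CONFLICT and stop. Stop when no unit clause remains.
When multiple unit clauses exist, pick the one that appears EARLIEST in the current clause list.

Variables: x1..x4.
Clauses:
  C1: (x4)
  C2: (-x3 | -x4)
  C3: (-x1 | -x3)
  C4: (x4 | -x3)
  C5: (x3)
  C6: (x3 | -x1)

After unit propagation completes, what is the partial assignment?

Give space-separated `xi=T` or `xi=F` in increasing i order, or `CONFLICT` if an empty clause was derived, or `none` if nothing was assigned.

unit clause [4] forces x4=T; simplify:
  drop -4 from [-3, -4] -> [-3]
  satisfied 2 clause(s); 4 remain; assigned so far: [4]
unit clause [-3] forces x3=F; simplify:
  drop 3 from [3] -> [] (empty!)
  drop 3 from [3, -1] -> [-1]
  satisfied 2 clause(s); 2 remain; assigned so far: [3, 4]
CONFLICT (empty clause)

Answer: CONFLICT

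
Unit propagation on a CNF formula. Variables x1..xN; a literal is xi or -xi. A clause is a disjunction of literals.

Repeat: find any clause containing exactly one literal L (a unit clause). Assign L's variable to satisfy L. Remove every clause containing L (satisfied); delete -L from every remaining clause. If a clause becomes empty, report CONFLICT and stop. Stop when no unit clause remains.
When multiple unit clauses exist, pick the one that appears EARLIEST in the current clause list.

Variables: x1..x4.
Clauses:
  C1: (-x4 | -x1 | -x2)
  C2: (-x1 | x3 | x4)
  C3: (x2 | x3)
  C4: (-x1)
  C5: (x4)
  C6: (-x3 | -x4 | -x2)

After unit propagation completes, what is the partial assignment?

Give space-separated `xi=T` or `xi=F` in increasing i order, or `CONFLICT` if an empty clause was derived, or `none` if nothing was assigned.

Answer: x1=F x4=T

Derivation:
unit clause [-1] forces x1=F; simplify:
  satisfied 3 clause(s); 3 remain; assigned so far: [1]
unit clause [4] forces x4=T; simplify:
  drop -4 from [-3, -4, -2] -> [-3, -2]
  satisfied 1 clause(s); 2 remain; assigned so far: [1, 4]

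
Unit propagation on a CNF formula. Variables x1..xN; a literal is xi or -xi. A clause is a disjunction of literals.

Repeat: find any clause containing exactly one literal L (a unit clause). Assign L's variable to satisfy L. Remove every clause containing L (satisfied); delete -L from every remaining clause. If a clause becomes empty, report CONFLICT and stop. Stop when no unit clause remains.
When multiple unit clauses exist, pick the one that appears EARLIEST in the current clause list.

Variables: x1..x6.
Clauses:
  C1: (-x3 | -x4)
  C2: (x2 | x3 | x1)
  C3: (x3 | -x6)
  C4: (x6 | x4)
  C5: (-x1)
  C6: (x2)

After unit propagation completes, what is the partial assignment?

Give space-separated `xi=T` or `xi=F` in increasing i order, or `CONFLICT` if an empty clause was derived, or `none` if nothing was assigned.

unit clause [-1] forces x1=F; simplify:
  drop 1 from [2, 3, 1] -> [2, 3]
  satisfied 1 clause(s); 5 remain; assigned so far: [1]
unit clause [2] forces x2=T; simplify:
  satisfied 2 clause(s); 3 remain; assigned so far: [1, 2]

Answer: x1=F x2=T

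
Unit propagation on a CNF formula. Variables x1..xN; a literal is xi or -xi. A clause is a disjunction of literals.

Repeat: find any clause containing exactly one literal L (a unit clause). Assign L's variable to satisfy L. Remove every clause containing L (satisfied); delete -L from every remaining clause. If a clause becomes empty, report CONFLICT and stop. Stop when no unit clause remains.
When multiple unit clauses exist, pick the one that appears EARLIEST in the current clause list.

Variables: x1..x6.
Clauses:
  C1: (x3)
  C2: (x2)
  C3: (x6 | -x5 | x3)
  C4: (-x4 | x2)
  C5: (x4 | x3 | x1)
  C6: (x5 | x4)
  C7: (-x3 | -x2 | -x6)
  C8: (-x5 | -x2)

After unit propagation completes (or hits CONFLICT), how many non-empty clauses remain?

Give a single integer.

unit clause [3] forces x3=T; simplify:
  drop -3 from [-3, -2, -6] -> [-2, -6]
  satisfied 3 clause(s); 5 remain; assigned so far: [3]
unit clause [2] forces x2=T; simplify:
  drop -2 from [-2, -6] -> [-6]
  drop -2 from [-5, -2] -> [-5]
  satisfied 2 clause(s); 3 remain; assigned so far: [2, 3]
unit clause [-6] forces x6=F; simplify:
  satisfied 1 clause(s); 2 remain; assigned so far: [2, 3, 6]
unit clause [-5] forces x5=F; simplify:
  drop 5 from [5, 4] -> [4]
  satisfied 1 clause(s); 1 remain; assigned so far: [2, 3, 5, 6]
unit clause [4] forces x4=T; simplify:
  satisfied 1 clause(s); 0 remain; assigned so far: [2, 3, 4, 5, 6]

Answer: 0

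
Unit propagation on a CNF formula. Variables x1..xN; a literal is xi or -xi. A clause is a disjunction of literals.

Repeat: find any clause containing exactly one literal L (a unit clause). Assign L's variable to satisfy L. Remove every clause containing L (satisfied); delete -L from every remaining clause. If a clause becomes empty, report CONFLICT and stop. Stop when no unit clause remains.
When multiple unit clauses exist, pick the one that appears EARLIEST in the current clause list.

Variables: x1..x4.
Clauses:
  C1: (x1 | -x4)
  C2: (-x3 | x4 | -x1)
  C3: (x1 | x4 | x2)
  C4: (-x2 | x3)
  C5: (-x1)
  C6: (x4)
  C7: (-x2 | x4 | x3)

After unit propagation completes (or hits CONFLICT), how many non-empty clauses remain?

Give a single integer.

Answer: 3

Derivation:
unit clause [-1] forces x1=F; simplify:
  drop 1 from [1, -4] -> [-4]
  drop 1 from [1, 4, 2] -> [4, 2]
  satisfied 2 clause(s); 5 remain; assigned so far: [1]
unit clause [-4] forces x4=F; simplify:
  drop 4 from [4, 2] -> [2]
  drop 4 from [4] -> [] (empty!)
  drop 4 from [-2, 4, 3] -> [-2, 3]
  satisfied 1 clause(s); 4 remain; assigned so far: [1, 4]
CONFLICT (empty clause)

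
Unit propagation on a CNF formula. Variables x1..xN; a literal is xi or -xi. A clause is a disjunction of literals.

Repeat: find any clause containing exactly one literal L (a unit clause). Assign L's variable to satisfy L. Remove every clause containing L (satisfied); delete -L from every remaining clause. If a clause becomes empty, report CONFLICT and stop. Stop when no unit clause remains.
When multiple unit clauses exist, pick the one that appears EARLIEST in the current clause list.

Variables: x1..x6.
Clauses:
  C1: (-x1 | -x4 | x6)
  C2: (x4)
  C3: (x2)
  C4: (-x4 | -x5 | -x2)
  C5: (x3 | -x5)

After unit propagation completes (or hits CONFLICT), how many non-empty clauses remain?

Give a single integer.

Answer: 1

Derivation:
unit clause [4] forces x4=T; simplify:
  drop -4 from [-1, -4, 6] -> [-1, 6]
  drop -4 from [-4, -5, -2] -> [-5, -2]
  satisfied 1 clause(s); 4 remain; assigned so far: [4]
unit clause [2] forces x2=T; simplify:
  drop -2 from [-5, -2] -> [-5]
  satisfied 1 clause(s); 3 remain; assigned so far: [2, 4]
unit clause [-5] forces x5=F; simplify:
  satisfied 2 clause(s); 1 remain; assigned so far: [2, 4, 5]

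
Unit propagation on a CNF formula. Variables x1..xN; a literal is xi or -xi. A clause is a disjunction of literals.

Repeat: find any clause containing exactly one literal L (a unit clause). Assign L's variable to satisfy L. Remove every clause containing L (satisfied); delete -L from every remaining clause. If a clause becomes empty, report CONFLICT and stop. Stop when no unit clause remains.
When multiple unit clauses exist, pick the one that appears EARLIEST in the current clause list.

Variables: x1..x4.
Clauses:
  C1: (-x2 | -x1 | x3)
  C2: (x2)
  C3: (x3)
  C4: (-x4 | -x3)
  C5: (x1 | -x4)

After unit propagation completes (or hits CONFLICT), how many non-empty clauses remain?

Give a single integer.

Answer: 0

Derivation:
unit clause [2] forces x2=T; simplify:
  drop -2 from [-2, -1, 3] -> [-1, 3]
  satisfied 1 clause(s); 4 remain; assigned so far: [2]
unit clause [3] forces x3=T; simplify:
  drop -3 from [-4, -3] -> [-4]
  satisfied 2 clause(s); 2 remain; assigned so far: [2, 3]
unit clause [-4] forces x4=F; simplify:
  satisfied 2 clause(s); 0 remain; assigned so far: [2, 3, 4]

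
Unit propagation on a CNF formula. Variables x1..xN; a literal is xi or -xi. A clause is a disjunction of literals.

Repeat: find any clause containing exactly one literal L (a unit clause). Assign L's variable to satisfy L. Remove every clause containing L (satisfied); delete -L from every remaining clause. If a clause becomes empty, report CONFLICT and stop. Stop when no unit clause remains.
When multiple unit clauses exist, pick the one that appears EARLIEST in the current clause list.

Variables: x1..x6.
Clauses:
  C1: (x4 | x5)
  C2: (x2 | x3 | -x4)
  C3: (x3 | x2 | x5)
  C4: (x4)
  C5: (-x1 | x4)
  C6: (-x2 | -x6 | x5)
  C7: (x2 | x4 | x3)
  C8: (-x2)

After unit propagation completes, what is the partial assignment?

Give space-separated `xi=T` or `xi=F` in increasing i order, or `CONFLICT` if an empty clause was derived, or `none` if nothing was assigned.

unit clause [4] forces x4=T; simplify:
  drop -4 from [2, 3, -4] -> [2, 3]
  satisfied 4 clause(s); 4 remain; assigned so far: [4]
unit clause [-2] forces x2=F; simplify:
  drop 2 from [2, 3] -> [3]
  drop 2 from [3, 2, 5] -> [3, 5]
  satisfied 2 clause(s); 2 remain; assigned so far: [2, 4]
unit clause [3] forces x3=T; simplify:
  satisfied 2 clause(s); 0 remain; assigned so far: [2, 3, 4]

Answer: x2=F x3=T x4=T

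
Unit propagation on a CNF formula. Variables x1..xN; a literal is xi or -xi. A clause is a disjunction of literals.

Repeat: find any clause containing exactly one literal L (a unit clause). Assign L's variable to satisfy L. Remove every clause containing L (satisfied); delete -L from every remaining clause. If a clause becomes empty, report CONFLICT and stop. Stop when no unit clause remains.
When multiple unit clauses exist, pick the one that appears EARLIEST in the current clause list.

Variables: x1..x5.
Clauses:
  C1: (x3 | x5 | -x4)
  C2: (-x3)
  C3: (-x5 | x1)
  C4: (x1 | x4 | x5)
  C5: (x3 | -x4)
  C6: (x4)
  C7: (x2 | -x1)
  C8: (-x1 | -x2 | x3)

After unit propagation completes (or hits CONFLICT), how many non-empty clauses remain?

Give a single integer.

Answer: 4

Derivation:
unit clause [-3] forces x3=F; simplify:
  drop 3 from [3, 5, -4] -> [5, -4]
  drop 3 from [3, -4] -> [-4]
  drop 3 from [-1, -2, 3] -> [-1, -2]
  satisfied 1 clause(s); 7 remain; assigned so far: [3]
unit clause [-4] forces x4=F; simplify:
  drop 4 from [1, 4, 5] -> [1, 5]
  drop 4 from [4] -> [] (empty!)
  satisfied 2 clause(s); 5 remain; assigned so far: [3, 4]
CONFLICT (empty clause)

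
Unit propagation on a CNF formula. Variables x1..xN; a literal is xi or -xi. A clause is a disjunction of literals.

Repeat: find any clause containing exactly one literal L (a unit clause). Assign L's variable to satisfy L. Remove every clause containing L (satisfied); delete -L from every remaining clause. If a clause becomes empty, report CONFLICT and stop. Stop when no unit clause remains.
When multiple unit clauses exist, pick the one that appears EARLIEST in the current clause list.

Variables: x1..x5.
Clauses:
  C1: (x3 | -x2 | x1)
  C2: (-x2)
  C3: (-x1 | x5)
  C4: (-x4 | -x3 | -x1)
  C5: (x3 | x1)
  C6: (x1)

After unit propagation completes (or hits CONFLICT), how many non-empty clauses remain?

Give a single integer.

unit clause [-2] forces x2=F; simplify:
  satisfied 2 clause(s); 4 remain; assigned so far: [2]
unit clause [1] forces x1=T; simplify:
  drop -1 from [-1, 5] -> [5]
  drop -1 from [-4, -3, -1] -> [-4, -3]
  satisfied 2 clause(s); 2 remain; assigned so far: [1, 2]
unit clause [5] forces x5=T; simplify:
  satisfied 1 clause(s); 1 remain; assigned so far: [1, 2, 5]

Answer: 1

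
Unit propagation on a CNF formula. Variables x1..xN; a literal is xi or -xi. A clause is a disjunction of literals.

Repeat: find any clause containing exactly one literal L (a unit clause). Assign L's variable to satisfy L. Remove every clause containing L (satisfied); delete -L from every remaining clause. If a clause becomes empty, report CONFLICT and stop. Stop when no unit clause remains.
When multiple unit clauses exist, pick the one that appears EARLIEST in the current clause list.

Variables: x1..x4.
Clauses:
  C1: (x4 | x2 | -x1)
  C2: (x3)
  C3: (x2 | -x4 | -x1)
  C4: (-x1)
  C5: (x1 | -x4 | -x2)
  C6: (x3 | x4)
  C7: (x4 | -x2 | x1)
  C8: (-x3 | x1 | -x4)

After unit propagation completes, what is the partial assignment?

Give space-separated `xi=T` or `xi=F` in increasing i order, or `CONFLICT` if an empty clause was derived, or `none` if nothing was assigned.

unit clause [3] forces x3=T; simplify:
  drop -3 from [-3, 1, -4] -> [1, -4]
  satisfied 2 clause(s); 6 remain; assigned so far: [3]
unit clause [-1] forces x1=F; simplify:
  drop 1 from [1, -4, -2] -> [-4, -2]
  drop 1 from [4, -2, 1] -> [4, -2]
  drop 1 from [1, -4] -> [-4]
  satisfied 3 clause(s); 3 remain; assigned so far: [1, 3]
unit clause [-4] forces x4=F; simplify:
  drop 4 from [4, -2] -> [-2]
  satisfied 2 clause(s); 1 remain; assigned so far: [1, 3, 4]
unit clause [-2] forces x2=F; simplify:
  satisfied 1 clause(s); 0 remain; assigned so far: [1, 2, 3, 4]

Answer: x1=F x2=F x3=T x4=F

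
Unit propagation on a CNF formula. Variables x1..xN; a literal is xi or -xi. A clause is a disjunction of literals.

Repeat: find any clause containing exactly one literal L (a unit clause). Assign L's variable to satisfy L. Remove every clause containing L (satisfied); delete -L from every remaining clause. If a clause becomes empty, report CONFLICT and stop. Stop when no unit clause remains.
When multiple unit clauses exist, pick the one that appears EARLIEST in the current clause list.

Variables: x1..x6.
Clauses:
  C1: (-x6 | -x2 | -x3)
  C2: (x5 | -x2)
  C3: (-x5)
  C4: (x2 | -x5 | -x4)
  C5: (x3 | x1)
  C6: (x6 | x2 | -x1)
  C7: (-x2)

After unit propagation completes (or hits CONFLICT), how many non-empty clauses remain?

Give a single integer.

Answer: 2

Derivation:
unit clause [-5] forces x5=F; simplify:
  drop 5 from [5, -2] -> [-2]
  satisfied 2 clause(s); 5 remain; assigned so far: [5]
unit clause [-2] forces x2=F; simplify:
  drop 2 from [6, 2, -1] -> [6, -1]
  satisfied 3 clause(s); 2 remain; assigned so far: [2, 5]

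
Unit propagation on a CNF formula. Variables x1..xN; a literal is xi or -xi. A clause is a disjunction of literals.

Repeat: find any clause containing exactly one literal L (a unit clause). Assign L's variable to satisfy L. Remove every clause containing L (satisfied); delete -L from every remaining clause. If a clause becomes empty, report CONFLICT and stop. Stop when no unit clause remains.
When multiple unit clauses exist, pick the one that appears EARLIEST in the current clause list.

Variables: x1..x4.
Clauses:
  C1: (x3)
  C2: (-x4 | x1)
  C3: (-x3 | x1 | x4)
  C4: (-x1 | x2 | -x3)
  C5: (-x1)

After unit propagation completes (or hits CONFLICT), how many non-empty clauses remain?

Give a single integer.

Answer: 0

Derivation:
unit clause [3] forces x3=T; simplify:
  drop -3 from [-3, 1, 4] -> [1, 4]
  drop -3 from [-1, 2, -3] -> [-1, 2]
  satisfied 1 clause(s); 4 remain; assigned so far: [3]
unit clause [-1] forces x1=F; simplify:
  drop 1 from [-4, 1] -> [-4]
  drop 1 from [1, 4] -> [4]
  satisfied 2 clause(s); 2 remain; assigned so far: [1, 3]
unit clause [-4] forces x4=F; simplify:
  drop 4 from [4] -> [] (empty!)
  satisfied 1 clause(s); 1 remain; assigned so far: [1, 3, 4]
CONFLICT (empty clause)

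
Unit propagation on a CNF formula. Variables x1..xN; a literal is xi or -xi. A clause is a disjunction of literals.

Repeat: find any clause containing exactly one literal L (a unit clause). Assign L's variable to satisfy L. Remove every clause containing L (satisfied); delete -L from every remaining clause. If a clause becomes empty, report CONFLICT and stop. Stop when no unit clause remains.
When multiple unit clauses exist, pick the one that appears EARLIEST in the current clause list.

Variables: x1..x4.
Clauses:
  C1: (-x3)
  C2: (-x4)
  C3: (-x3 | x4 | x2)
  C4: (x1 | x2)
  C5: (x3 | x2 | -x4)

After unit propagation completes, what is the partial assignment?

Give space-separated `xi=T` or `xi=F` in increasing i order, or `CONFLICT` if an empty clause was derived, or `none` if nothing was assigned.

unit clause [-3] forces x3=F; simplify:
  drop 3 from [3, 2, -4] -> [2, -4]
  satisfied 2 clause(s); 3 remain; assigned so far: [3]
unit clause [-4] forces x4=F; simplify:
  satisfied 2 clause(s); 1 remain; assigned so far: [3, 4]

Answer: x3=F x4=F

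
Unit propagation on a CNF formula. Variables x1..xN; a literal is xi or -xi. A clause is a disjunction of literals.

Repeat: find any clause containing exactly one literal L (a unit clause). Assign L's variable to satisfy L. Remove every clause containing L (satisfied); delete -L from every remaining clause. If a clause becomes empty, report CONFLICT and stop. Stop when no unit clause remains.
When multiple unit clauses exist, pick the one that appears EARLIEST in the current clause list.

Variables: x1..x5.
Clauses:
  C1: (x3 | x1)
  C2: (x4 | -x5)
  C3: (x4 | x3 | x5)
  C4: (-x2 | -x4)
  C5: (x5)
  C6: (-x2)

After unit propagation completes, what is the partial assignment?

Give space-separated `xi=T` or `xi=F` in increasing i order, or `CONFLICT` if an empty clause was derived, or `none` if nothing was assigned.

unit clause [5] forces x5=T; simplify:
  drop -5 from [4, -5] -> [4]
  satisfied 2 clause(s); 4 remain; assigned so far: [5]
unit clause [4] forces x4=T; simplify:
  drop -4 from [-2, -4] -> [-2]
  satisfied 1 clause(s); 3 remain; assigned so far: [4, 5]
unit clause [-2] forces x2=F; simplify:
  satisfied 2 clause(s); 1 remain; assigned so far: [2, 4, 5]

Answer: x2=F x4=T x5=T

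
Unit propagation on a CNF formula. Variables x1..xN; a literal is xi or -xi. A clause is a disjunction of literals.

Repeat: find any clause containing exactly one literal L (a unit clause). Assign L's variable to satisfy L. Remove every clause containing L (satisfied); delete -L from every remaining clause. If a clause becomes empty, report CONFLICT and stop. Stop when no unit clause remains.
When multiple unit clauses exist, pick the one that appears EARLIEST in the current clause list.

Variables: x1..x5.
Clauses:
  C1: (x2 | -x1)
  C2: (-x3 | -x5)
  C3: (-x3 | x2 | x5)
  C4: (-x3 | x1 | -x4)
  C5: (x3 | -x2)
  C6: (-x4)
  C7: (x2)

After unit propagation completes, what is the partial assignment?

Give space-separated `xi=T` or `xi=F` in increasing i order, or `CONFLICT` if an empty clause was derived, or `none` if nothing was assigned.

unit clause [-4] forces x4=F; simplify:
  satisfied 2 clause(s); 5 remain; assigned so far: [4]
unit clause [2] forces x2=T; simplify:
  drop -2 from [3, -2] -> [3]
  satisfied 3 clause(s); 2 remain; assigned so far: [2, 4]
unit clause [3] forces x3=T; simplify:
  drop -3 from [-3, -5] -> [-5]
  satisfied 1 clause(s); 1 remain; assigned so far: [2, 3, 4]
unit clause [-5] forces x5=F; simplify:
  satisfied 1 clause(s); 0 remain; assigned so far: [2, 3, 4, 5]

Answer: x2=T x3=T x4=F x5=F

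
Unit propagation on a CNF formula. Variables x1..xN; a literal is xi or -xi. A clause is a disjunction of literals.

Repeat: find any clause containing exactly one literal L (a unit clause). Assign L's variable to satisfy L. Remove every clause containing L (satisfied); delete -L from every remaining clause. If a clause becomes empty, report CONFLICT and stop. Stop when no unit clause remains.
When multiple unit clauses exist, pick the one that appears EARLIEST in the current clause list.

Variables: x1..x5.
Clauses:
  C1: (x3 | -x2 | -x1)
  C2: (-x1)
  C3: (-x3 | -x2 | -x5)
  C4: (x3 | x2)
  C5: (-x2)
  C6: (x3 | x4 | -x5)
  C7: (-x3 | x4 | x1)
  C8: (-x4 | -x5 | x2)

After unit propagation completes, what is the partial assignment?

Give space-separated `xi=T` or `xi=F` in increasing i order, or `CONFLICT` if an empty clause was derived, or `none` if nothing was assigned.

unit clause [-1] forces x1=F; simplify:
  drop 1 from [-3, 4, 1] -> [-3, 4]
  satisfied 2 clause(s); 6 remain; assigned so far: [1]
unit clause [-2] forces x2=F; simplify:
  drop 2 from [3, 2] -> [3]
  drop 2 from [-4, -5, 2] -> [-4, -5]
  satisfied 2 clause(s); 4 remain; assigned so far: [1, 2]
unit clause [3] forces x3=T; simplify:
  drop -3 from [-3, 4] -> [4]
  satisfied 2 clause(s); 2 remain; assigned so far: [1, 2, 3]
unit clause [4] forces x4=T; simplify:
  drop -4 from [-4, -5] -> [-5]
  satisfied 1 clause(s); 1 remain; assigned so far: [1, 2, 3, 4]
unit clause [-5] forces x5=F; simplify:
  satisfied 1 clause(s); 0 remain; assigned so far: [1, 2, 3, 4, 5]

Answer: x1=F x2=F x3=T x4=T x5=F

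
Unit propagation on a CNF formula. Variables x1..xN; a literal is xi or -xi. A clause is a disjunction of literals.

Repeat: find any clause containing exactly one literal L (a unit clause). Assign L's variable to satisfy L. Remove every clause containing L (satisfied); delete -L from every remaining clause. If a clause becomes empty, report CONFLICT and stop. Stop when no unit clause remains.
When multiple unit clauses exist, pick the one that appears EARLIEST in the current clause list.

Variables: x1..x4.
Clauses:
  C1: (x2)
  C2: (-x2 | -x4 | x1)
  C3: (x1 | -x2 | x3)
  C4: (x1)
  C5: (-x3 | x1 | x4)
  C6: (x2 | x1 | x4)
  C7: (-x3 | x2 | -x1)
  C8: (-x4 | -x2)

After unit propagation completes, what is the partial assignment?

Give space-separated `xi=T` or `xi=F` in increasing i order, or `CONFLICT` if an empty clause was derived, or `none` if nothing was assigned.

Answer: x1=T x2=T x4=F

Derivation:
unit clause [2] forces x2=T; simplify:
  drop -2 from [-2, -4, 1] -> [-4, 1]
  drop -2 from [1, -2, 3] -> [1, 3]
  drop -2 from [-4, -2] -> [-4]
  satisfied 3 clause(s); 5 remain; assigned so far: [2]
unit clause [1] forces x1=T; simplify:
  satisfied 4 clause(s); 1 remain; assigned so far: [1, 2]
unit clause [-4] forces x4=F; simplify:
  satisfied 1 clause(s); 0 remain; assigned so far: [1, 2, 4]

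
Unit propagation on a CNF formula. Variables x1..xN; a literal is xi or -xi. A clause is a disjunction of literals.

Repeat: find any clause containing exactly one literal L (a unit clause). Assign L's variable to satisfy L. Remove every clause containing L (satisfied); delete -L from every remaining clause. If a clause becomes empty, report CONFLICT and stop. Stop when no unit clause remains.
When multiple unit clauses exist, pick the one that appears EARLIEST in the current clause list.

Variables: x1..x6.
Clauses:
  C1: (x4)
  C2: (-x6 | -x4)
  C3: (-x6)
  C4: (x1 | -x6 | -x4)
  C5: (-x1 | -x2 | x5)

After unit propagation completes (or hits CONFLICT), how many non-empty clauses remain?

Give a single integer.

Answer: 1

Derivation:
unit clause [4] forces x4=T; simplify:
  drop -4 from [-6, -4] -> [-6]
  drop -4 from [1, -6, -4] -> [1, -6]
  satisfied 1 clause(s); 4 remain; assigned so far: [4]
unit clause [-6] forces x6=F; simplify:
  satisfied 3 clause(s); 1 remain; assigned so far: [4, 6]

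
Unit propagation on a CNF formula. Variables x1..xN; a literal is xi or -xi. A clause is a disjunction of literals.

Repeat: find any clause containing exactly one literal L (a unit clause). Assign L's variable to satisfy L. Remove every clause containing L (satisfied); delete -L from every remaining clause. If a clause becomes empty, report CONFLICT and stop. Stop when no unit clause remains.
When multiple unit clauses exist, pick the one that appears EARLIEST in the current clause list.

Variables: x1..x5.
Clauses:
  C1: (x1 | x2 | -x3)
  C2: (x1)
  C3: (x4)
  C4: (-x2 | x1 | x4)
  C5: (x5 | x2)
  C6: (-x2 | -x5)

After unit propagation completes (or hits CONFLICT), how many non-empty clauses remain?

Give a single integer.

unit clause [1] forces x1=T; simplify:
  satisfied 3 clause(s); 3 remain; assigned so far: [1]
unit clause [4] forces x4=T; simplify:
  satisfied 1 clause(s); 2 remain; assigned so far: [1, 4]

Answer: 2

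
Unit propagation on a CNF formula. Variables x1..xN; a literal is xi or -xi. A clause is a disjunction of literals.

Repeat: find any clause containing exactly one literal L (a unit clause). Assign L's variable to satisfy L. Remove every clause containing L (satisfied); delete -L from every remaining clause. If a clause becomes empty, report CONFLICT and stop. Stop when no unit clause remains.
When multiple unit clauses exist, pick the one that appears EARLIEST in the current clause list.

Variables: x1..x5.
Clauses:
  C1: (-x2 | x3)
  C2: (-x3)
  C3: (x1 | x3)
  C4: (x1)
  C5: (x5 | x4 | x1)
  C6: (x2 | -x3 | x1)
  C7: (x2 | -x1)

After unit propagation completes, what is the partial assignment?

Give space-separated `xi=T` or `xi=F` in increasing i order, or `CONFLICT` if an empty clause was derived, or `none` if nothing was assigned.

Answer: CONFLICT

Derivation:
unit clause [-3] forces x3=F; simplify:
  drop 3 from [-2, 3] -> [-2]
  drop 3 from [1, 3] -> [1]
  satisfied 2 clause(s); 5 remain; assigned so far: [3]
unit clause [-2] forces x2=F; simplify:
  drop 2 from [2, -1] -> [-1]
  satisfied 1 clause(s); 4 remain; assigned so far: [2, 3]
unit clause [1] forces x1=T; simplify:
  drop -1 from [-1] -> [] (empty!)
  satisfied 3 clause(s); 1 remain; assigned so far: [1, 2, 3]
CONFLICT (empty clause)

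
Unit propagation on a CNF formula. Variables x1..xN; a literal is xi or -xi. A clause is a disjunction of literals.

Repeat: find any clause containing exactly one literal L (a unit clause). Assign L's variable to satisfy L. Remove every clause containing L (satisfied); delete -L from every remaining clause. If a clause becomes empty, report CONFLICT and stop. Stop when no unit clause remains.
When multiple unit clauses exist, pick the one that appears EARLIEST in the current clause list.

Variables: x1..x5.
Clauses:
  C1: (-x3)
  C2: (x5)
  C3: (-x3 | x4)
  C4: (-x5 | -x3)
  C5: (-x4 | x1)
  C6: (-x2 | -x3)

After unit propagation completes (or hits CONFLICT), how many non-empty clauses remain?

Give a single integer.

unit clause [-3] forces x3=F; simplify:
  satisfied 4 clause(s); 2 remain; assigned so far: [3]
unit clause [5] forces x5=T; simplify:
  satisfied 1 clause(s); 1 remain; assigned so far: [3, 5]

Answer: 1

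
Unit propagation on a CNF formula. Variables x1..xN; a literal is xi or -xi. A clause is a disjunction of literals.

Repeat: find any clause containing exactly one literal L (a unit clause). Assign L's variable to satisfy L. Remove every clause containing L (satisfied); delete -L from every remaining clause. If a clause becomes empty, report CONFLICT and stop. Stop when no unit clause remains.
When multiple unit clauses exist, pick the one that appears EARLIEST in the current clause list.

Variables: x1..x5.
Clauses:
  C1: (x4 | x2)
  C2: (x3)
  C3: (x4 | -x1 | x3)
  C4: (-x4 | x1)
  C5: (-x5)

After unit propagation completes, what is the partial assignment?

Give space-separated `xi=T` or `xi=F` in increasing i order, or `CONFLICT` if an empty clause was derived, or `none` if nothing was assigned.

Answer: x3=T x5=F

Derivation:
unit clause [3] forces x3=T; simplify:
  satisfied 2 clause(s); 3 remain; assigned so far: [3]
unit clause [-5] forces x5=F; simplify:
  satisfied 1 clause(s); 2 remain; assigned so far: [3, 5]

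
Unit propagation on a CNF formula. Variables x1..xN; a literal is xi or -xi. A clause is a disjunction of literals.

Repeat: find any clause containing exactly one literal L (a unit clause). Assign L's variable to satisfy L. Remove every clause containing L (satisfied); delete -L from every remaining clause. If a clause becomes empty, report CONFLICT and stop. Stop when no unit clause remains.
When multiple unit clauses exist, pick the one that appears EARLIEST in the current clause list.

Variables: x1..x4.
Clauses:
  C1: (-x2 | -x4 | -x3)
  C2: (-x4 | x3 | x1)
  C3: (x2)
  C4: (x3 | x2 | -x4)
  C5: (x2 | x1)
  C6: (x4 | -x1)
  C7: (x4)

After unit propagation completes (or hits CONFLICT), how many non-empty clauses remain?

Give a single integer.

unit clause [2] forces x2=T; simplify:
  drop -2 from [-2, -4, -3] -> [-4, -3]
  satisfied 3 clause(s); 4 remain; assigned so far: [2]
unit clause [4] forces x4=T; simplify:
  drop -4 from [-4, -3] -> [-3]
  drop -4 from [-4, 3, 1] -> [3, 1]
  satisfied 2 clause(s); 2 remain; assigned so far: [2, 4]
unit clause [-3] forces x3=F; simplify:
  drop 3 from [3, 1] -> [1]
  satisfied 1 clause(s); 1 remain; assigned so far: [2, 3, 4]
unit clause [1] forces x1=T; simplify:
  satisfied 1 clause(s); 0 remain; assigned so far: [1, 2, 3, 4]

Answer: 0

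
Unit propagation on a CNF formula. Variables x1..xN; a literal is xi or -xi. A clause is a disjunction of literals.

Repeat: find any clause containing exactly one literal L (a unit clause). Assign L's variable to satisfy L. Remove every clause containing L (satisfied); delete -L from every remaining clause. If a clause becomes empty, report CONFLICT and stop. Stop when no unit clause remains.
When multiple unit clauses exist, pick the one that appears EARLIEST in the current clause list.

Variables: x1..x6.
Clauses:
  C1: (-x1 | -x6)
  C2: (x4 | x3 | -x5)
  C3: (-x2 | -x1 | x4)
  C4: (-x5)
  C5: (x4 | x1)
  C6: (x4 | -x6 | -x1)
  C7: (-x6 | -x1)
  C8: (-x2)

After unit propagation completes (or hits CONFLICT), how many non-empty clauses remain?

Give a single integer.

unit clause [-5] forces x5=F; simplify:
  satisfied 2 clause(s); 6 remain; assigned so far: [5]
unit clause [-2] forces x2=F; simplify:
  satisfied 2 clause(s); 4 remain; assigned so far: [2, 5]

Answer: 4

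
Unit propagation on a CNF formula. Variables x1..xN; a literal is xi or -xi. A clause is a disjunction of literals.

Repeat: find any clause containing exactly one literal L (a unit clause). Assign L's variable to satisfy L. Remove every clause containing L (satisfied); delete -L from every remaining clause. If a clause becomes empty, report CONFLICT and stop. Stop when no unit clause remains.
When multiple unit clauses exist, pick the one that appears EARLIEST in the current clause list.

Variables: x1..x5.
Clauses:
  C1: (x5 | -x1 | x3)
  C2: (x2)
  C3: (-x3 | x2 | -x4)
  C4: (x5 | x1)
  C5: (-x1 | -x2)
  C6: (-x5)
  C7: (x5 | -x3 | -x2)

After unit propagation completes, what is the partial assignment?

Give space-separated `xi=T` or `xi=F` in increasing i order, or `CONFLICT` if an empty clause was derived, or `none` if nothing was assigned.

unit clause [2] forces x2=T; simplify:
  drop -2 from [-1, -2] -> [-1]
  drop -2 from [5, -3, -2] -> [5, -3]
  satisfied 2 clause(s); 5 remain; assigned so far: [2]
unit clause [-1] forces x1=F; simplify:
  drop 1 from [5, 1] -> [5]
  satisfied 2 clause(s); 3 remain; assigned so far: [1, 2]
unit clause [5] forces x5=T; simplify:
  drop -5 from [-5] -> [] (empty!)
  satisfied 2 clause(s); 1 remain; assigned so far: [1, 2, 5]
CONFLICT (empty clause)

Answer: CONFLICT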